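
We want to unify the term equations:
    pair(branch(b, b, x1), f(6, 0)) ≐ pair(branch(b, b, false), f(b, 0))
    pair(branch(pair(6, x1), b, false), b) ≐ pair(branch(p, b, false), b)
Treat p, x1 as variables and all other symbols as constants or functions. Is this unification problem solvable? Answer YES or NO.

Decompose pair/2: branch(b, b, x1) ≐ branch(b, b, false),  f(6, 0) ≐ f(b, 0).
Decompose branch/3: b ≐ b,  b ≐ b,  x1 ≐ false.
Delete trivial equation b ≐ b.
Delete trivial equation b ≐ b.
Bind x1 := false; substituting into the one remaining equation that mentions x1 gives: pair(branch(pair(6, false), b, false), b) ≐ pair(branch(p, b, false), b).
Decompose f/2: 6 ≐ b,  0 ≐ 0.
Clash: constants 6 and b differ; no unifier exists.

NO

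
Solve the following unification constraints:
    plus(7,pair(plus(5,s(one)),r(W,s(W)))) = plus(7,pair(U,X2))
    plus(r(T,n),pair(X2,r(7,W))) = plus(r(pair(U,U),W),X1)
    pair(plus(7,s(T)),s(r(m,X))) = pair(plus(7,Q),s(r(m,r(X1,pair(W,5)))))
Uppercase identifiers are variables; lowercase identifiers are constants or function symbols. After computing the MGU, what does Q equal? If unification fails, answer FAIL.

Decompose plus/2: 7 = 7,  pair(plus(5,s(one)),r(W,s(W))) = pair(U,X2).
Delete trivial equation 7 = 7.
Decompose pair/2: plus(5,s(one)) = U,  r(W,s(W)) = X2.
Bind U := plus(5,s(one)); substituting into the one remaining equation that mentions U gives: plus(r(T,n),pair(X2,r(7,W))) = plus(r(pair(plus(5,s(one)),plus(5,s(one))),W),X1).
Bind X2 := r(W,s(W)); substituting into the one remaining equation that mentions X2 gives: plus(r(T,n),pair(r(W,s(W)),r(7,W))) = plus(r(pair(plus(5,s(one)),plus(5,s(one))),W),X1).
Decompose plus/2: r(T,n) = r(pair(plus(5,s(one)),plus(5,s(one))),W),  pair(r(W,s(W)),r(7,W)) = X1.
Decompose r/2: T = pair(plus(5,s(one)),plus(5,s(one))),  n = W.
Bind T := pair(plus(5,s(one)),plus(5,s(one))); substituting into the one remaining equation that mentions T gives: pair(plus(7,s(pair(plus(5,s(one)),plus(5,s(one))))),s(r(m,X))) = pair(plus(7,Q),s(r(m,r(X1,pair(W,5))))).
Bind W := n; substituting into the remaining equations gives: pair(r(n,s(n)),r(7,n)) = X1,  pair(plus(7,s(pair(plus(5,s(one)),plus(5,s(one))))),s(r(m,X))) = pair(plus(7,Q),s(r(m,r(X1,pair(n,5))))). Substituting into the earlier binding gives X2 := r(n,s(n)).
Bind X1 := pair(r(n,s(n)),r(7,n)); substituting into the remaining equation gives: pair(plus(7,s(pair(plus(5,s(one)),plus(5,s(one))))),s(r(m,X))) = pair(plus(7,Q),s(r(m,r(pair(r(n,s(n)),r(7,n)),pair(n,5))))).
Decompose pair/2: plus(7,s(pair(plus(5,s(one)),plus(5,s(one))))) = plus(7,Q),  s(r(m,X)) = s(r(m,r(pair(r(n,s(n)),r(7,n)),pair(n,5)))).
Decompose plus/2: 7 = 7,  s(pair(plus(5,s(one)),plus(5,s(one)))) = Q.
Delete trivial equation 7 = 7.
Bind Q := s(pair(plus(5,s(one)),plus(5,s(one)))); no other remaining equation mentions Q.
Decompose s/1: r(m,X) = r(m,r(pair(r(n,s(n)),r(7,n)),pair(n,5))).
Decompose r/2: m = m,  X = r(pair(r(n,s(n)),r(7,n)),pair(n,5)).
Delete trivial equation m = m.
Bind X := r(pair(r(n,s(n)),r(7,n)),pair(n,5)).
MGU = { U -> plus(5,s(one)), X2 -> r(n,s(n)), T -> pair(plus(5,s(one)),plus(5,s(one))), W -> n, X1 -> pair(r(n,s(n)),r(7,n)), Q -> s(pair(plus(5,s(one)),plus(5,s(one)))), X -> r(pair(r(n,s(n)),r(7,n)),pair(n,5)) }, so Q -> s(pair(plus(5,s(one)),plus(5,s(one)))).

s(pair(plus(5,s(one)),plus(5,s(one))))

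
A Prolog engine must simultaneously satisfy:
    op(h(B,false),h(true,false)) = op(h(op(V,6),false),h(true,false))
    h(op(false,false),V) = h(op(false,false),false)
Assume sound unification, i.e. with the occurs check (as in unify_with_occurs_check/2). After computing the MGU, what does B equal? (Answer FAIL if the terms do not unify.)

op(false,6)

Decompose op/2: h(B,false) = h(op(V,6),false),  h(true,false) = h(true,false).
Decompose h/2: B = op(V,6),  false = false.
Bind B := op(V,6); no other remaining equation mentions B.
Delete trivial equation false = false.
Delete trivial equation h(true,false) = h(true,false).
Decompose h/2: op(false,false) = op(false,false),  V = false.
Delete trivial equation op(false,false) = op(false,false).
Bind V := false. Substituting into the earlier binding gives B := op(false,6).
MGU = { B ↦ op(false,6), V ↦ false }, so B ↦ op(false,6).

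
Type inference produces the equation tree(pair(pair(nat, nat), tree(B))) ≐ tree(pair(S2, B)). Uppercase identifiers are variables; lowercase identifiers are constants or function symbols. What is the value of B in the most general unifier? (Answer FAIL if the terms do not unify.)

Decompose tree/1: pair(pair(nat, nat), tree(B)) ≐ pair(S2, B).
Decompose pair/2: pair(nat, nat) ≐ S2,  tree(B) ≐ B.
Bind S2 := pair(nat, nat); no other remaining equation mentions S2.
Occurs check fails: B occurs in tree(B); the equation B ≐ tree(B) has no finite solution.

FAIL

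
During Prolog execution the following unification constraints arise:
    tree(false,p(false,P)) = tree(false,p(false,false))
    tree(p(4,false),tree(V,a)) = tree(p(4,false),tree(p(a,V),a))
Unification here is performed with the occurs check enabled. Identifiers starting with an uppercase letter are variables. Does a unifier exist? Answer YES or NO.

NO

Decompose tree/2: false = false,  p(false,P) = p(false,false).
Delete trivial equation false = false.
Decompose p/2: false = false,  P = false.
Delete trivial equation false = false.
Bind P := false; no other remaining equation mentions P.
Decompose tree/2: p(4,false) = p(4,false),  tree(V,a) = tree(p(a,V),a).
Delete trivial equation p(4,false) = p(4,false).
Decompose tree/2: V = p(a,V),  a = a.
Occurs check fails: V occurs in p(a,V); the equation V = p(a,V) has no finite solution.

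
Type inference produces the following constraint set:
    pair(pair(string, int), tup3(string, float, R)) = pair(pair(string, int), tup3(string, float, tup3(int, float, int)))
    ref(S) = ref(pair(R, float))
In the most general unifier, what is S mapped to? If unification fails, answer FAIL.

Decompose pair/2: pair(string, int) = pair(string, int),  tup3(string, float, R) = tup3(string, float, tup3(int, float, int)).
Delete trivial equation pair(string, int) = pair(string, int).
Decompose tup3/3: string = string,  float = float,  R = tup3(int, float, int).
Delete trivial equation string = string.
Delete trivial equation float = float.
Bind R := tup3(int, float, int); substituting into the remaining equation gives: ref(S) = ref(pair(tup3(int, float, int), float)).
Decompose ref/1: S = pair(tup3(int, float, int), float).
Bind S := pair(tup3(int, float, int), float).
MGU = { R -> tup3(int, float, int), S -> pair(tup3(int, float, int), float) }, so S -> pair(tup3(int, float, int), float).

pair(tup3(int, float, int), float)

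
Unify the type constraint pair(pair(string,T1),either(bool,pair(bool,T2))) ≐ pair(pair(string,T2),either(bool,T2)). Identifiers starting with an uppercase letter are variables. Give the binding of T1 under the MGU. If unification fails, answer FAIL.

Decompose pair/2: pair(string,T1) ≐ pair(string,T2),  either(bool,pair(bool,T2)) ≐ either(bool,T2).
Decompose pair/2: string ≐ string,  T1 ≐ T2.
Delete trivial equation string ≐ string.
Bind T1 := T2; no other remaining equation mentions T1.
Decompose either/2: bool ≐ bool,  pair(bool,T2) ≐ T2.
Delete trivial equation bool ≐ bool.
Occurs check fails: T2 occurs in pair(bool,T2); the equation T2 ≐ pair(bool,T2) has no finite solution.

FAIL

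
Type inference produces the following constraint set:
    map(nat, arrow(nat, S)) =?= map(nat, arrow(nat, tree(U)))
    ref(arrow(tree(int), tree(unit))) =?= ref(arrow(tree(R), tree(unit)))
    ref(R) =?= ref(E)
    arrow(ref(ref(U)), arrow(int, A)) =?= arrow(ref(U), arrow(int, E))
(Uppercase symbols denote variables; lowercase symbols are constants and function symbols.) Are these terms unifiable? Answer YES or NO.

NO

Decompose map/2: nat =?= nat,  arrow(nat, S) =?= arrow(nat, tree(U)).
Delete trivial equation nat =?= nat.
Decompose arrow/2: nat =?= nat,  S =?= tree(U).
Delete trivial equation nat =?= nat.
Bind S := tree(U); no other remaining equation mentions S.
Decompose ref/1: arrow(tree(int), tree(unit)) =?= arrow(tree(R), tree(unit)).
Decompose arrow/2: tree(int) =?= tree(R),  tree(unit) =?= tree(unit).
Decompose tree/1: int =?= R.
Bind R := int; substituting into the one remaining equation that mentions R gives: ref(int) =?= ref(E).
Delete trivial equation tree(unit) =?= tree(unit).
Decompose ref/1: int =?= E.
Bind E := int; substituting into the remaining equation gives: arrow(ref(ref(U)), arrow(int, A)) =?= arrow(ref(U), arrow(int, int)).
Decompose arrow/2: ref(ref(U)) =?= ref(U),  arrow(int, A) =?= arrow(int, int).
Decompose ref/1: ref(U) =?= U.
Occurs check fails: U occurs in ref(U); the equation U =?= ref(U) has no finite solution.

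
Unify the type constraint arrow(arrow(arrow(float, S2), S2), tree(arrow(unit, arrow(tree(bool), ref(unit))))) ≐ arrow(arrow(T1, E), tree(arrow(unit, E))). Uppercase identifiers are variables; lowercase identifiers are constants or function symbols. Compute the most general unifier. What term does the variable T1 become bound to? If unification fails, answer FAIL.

arrow(float, arrow(tree(bool), ref(unit)))

Decompose arrow/2: arrow(arrow(float, S2), S2) ≐ arrow(T1, E),  tree(arrow(unit, arrow(tree(bool), ref(unit)))) ≐ tree(arrow(unit, E)).
Decompose arrow/2: arrow(float, S2) ≐ T1,  S2 ≐ E.
Bind T1 := arrow(float, S2); no other remaining equation mentions T1.
Bind S2 := E; no other remaining equation mentions S2. Substituting into the earlier binding gives T1 := arrow(float, E).
Decompose tree/1: arrow(unit, arrow(tree(bool), ref(unit))) ≐ arrow(unit, E).
Decompose arrow/2: unit ≐ unit,  arrow(tree(bool), ref(unit)) ≐ E.
Delete trivial equation unit ≐ unit.
Bind E := arrow(tree(bool), ref(unit)). Substituting into the earlier bindings gives T1 := arrow(float, arrow(tree(bool), ref(unit))), S2 := arrow(tree(bool), ref(unit)).
MGU = { T1 -> arrow(float, arrow(tree(bool), ref(unit))), S2 -> arrow(tree(bool), ref(unit)), E -> arrow(tree(bool), ref(unit)) }, so T1 -> arrow(float, arrow(tree(bool), ref(unit))).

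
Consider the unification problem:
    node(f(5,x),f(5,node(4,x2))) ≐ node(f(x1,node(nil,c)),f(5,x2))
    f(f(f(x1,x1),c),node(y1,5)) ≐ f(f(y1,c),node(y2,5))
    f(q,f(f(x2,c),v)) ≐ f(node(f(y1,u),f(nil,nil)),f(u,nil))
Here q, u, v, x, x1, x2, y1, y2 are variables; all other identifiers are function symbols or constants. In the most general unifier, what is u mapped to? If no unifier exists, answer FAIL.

Decompose node/2: f(5,x) ≐ f(x1,node(nil,c)),  f(5,node(4,x2)) ≐ f(5,x2).
Decompose f/2: 5 ≐ x1,  x ≐ node(nil,c).
Bind x1 := 5; substituting into the one remaining equation that mentions x1 gives: f(f(f(5,5),c),node(y1,5)) ≐ f(f(y1,c),node(y2,5)).
Bind x := node(nil,c); no other remaining equation mentions x.
Decompose f/2: 5 ≐ 5,  node(4,x2) ≐ x2.
Delete trivial equation 5 ≐ 5.
Occurs check fails: x2 occurs in node(4,x2); the equation x2 ≐ node(4,x2) has no finite solution.

FAIL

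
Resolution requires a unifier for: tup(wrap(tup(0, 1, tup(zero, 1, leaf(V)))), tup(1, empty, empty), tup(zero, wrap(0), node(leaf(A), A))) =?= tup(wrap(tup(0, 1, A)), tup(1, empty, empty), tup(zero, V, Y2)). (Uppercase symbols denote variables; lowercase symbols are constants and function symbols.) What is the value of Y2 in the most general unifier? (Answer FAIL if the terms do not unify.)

Decompose tup/3: wrap(tup(0, 1, tup(zero, 1, leaf(V)))) =?= wrap(tup(0, 1, A)),  tup(1, empty, empty) =?= tup(1, empty, empty),  tup(zero, wrap(0), node(leaf(A), A)) =?= tup(zero, V, Y2).
Decompose wrap/1: tup(0, 1, tup(zero, 1, leaf(V))) =?= tup(0, 1, A).
Decompose tup/3: 0 =?= 0,  1 =?= 1,  tup(zero, 1, leaf(V)) =?= A.
Delete trivial equation 0 =?= 0.
Delete trivial equation 1 =?= 1.
Bind A := tup(zero, 1, leaf(V)); substituting into the one remaining equation that mentions A gives: tup(zero, wrap(0), node(leaf(tup(zero, 1, leaf(V))), tup(zero, 1, leaf(V)))) =?= tup(zero, V, Y2).
Delete trivial equation tup(1, empty, empty) =?= tup(1, empty, empty).
Decompose tup/3: zero =?= zero,  wrap(0) =?= V,  node(leaf(tup(zero, 1, leaf(V))), tup(zero, 1, leaf(V))) =?= Y2.
Delete trivial equation zero =?= zero.
Bind V := wrap(0); substituting into the remaining equation gives: node(leaf(tup(zero, 1, leaf(wrap(0)))), tup(zero, 1, leaf(wrap(0)))) =?= Y2. Substituting into the earlier binding gives A := tup(zero, 1, leaf(wrap(0))).
Bind Y2 := node(leaf(tup(zero, 1, leaf(wrap(0)))), tup(zero, 1, leaf(wrap(0)))).
MGU = { A ↦ tup(zero, 1, leaf(wrap(0))), V ↦ wrap(0), Y2 ↦ node(leaf(tup(zero, 1, leaf(wrap(0)))), tup(zero, 1, leaf(wrap(0)))) }, so Y2 ↦ node(leaf(tup(zero, 1, leaf(wrap(0)))), tup(zero, 1, leaf(wrap(0)))).

node(leaf(tup(zero, 1, leaf(wrap(0)))), tup(zero, 1, leaf(wrap(0))))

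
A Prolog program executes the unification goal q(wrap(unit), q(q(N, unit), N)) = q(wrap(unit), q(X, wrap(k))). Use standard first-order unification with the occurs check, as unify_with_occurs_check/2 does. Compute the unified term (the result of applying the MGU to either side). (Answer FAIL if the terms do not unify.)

q(wrap(unit), q(q(wrap(k), unit), wrap(k)))

Decompose q/2: wrap(unit) = wrap(unit),  q(q(N, unit), N) = q(X, wrap(k)).
Delete trivial equation wrap(unit) = wrap(unit).
Decompose q/2: q(N, unit) = X,  N = wrap(k).
Bind X := q(N, unit); no other remaining equation mentions X.
Bind N := wrap(k). Substituting into the earlier binding gives X := q(wrap(k), unit).
Applying the MGU to either side gives q(wrap(unit), q(q(wrap(k), unit), wrap(k))).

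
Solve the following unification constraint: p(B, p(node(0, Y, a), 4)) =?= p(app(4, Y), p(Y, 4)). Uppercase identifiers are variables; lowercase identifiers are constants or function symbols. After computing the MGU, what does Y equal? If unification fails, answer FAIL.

Decompose p/2: B =?= app(4, Y),  p(node(0, Y, a), 4) =?= p(Y, 4).
Bind B := app(4, Y); no other remaining equation mentions B.
Decompose p/2: node(0, Y, a) =?= Y,  4 =?= 4.
Occurs check fails: Y occurs in node(0, Y, a); the equation Y =?= node(0, Y, a) has no finite solution.

FAIL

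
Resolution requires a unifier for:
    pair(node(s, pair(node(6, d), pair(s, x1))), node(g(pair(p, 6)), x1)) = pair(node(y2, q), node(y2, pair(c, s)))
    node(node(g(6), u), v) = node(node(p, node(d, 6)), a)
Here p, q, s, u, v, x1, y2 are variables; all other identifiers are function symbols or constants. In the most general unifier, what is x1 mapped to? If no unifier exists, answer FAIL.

Decompose pair/2: node(s, pair(node(6, d), pair(s, x1))) = node(y2, q),  node(g(pair(p, 6)), x1) = node(y2, pair(c, s)).
Decompose node/2: s = y2,  pair(node(6, d), pair(s, x1)) = q.
Bind s := y2; substituting into the 2 remaining equations that mention s gives: pair(node(6, d), pair(y2, x1)) = q,  node(g(pair(p, 6)), x1) = node(y2, pair(c, y2)).
Bind q := pair(node(6, d), pair(y2, x1)); no other remaining equation mentions q.
Decompose node/2: g(pair(p, 6)) = y2,  x1 = pair(c, y2).
Bind y2 := g(pair(p, 6)); substituting into the one remaining equation that mentions y2 gives: x1 = pair(c, g(pair(p, 6))). Substituting into the earlier bindings gives s := g(pair(p, 6)), q := pair(node(6, d), pair(g(pair(p, 6)), x1)).
Bind x1 := pair(c, g(pair(p, 6))); no other remaining equation mentions x1. Substituting into the earlier binding gives q := pair(node(6, d), pair(g(pair(p, 6)), pair(c, g(pair(p, 6))))).
Decompose node/2: node(g(6), u) = node(p, node(d, 6)),  v = a.
Decompose node/2: g(6) = p,  u = node(d, 6).
Bind p := g(6); no other remaining equation mentions p. Substituting into the earlier bindings gives s := g(pair(g(6), 6)), q := pair(node(6, d), pair(g(pair(g(6), 6)), pair(c, g(pair(g(6), 6))))), y2 := g(pair(g(6), 6)), x1 := pair(c, g(pair(g(6), 6))).
Bind u := node(d, 6); no other remaining equation mentions u.
Bind v := a.
MGU = { s := g(pair(g(6), 6)), q := pair(node(6, d), pair(g(pair(g(6), 6)), pair(c, g(pair(g(6), 6))))), y2 := g(pair(g(6), 6)), x1 := pair(c, g(pair(g(6), 6))), p := g(6), u := node(d, 6), v := a }, so x1 := pair(c, g(pair(g(6), 6))).

pair(c, g(pair(g(6), 6)))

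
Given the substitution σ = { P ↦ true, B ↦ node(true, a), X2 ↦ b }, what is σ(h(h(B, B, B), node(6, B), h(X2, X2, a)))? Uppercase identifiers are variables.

h(h(node(true, a), node(true, a), node(true, a)), node(6, node(true, a)), h(b, b, a))

Replace each occurrence of B with node(true, a).
Replace each occurrence of X2 with b.
Result: h(h(node(true, a), node(true, a), node(true, a)), node(6, node(true, a)), h(b, b, a)).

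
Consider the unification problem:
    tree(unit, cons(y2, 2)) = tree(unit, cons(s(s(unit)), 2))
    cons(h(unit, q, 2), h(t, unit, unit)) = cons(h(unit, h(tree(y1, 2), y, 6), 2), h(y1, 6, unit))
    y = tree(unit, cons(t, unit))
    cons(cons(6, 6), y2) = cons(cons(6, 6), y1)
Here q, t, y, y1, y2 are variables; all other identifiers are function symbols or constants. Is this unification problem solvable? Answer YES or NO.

Decompose tree/2: unit = unit,  cons(y2, 2) = cons(s(s(unit)), 2).
Delete trivial equation unit = unit.
Decompose cons/2: y2 = s(s(unit)),  2 = 2.
Bind y2 := s(s(unit)); substituting into the one remaining equation that mentions y2 gives: cons(cons(6, 6), s(s(unit))) = cons(cons(6, 6), y1).
Delete trivial equation 2 = 2.
Decompose cons/2: h(unit, q, 2) = h(unit, h(tree(y1, 2), y, 6), 2),  h(t, unit, unit) = h(y1, 6, unit).
Decompose h/3: unit = unit,  q = h(tree(y1, 2), y, 6),  2 = 2.
Delete trivial equation unit = unit.
Bind q := h(tree(y1, 2), y, 6); no other remaining equation mentions q.
Delete trivial equation 2 = 2.
Decompose h/3: t = y1,  unit = 6,  unit = unit.
Bind t := y1; substituting into the one remaining equation that mentions t gives: y = tree(unit, cons(y1, unit)).
Clash: constants unit and 6 differ; no unifier exists.

NO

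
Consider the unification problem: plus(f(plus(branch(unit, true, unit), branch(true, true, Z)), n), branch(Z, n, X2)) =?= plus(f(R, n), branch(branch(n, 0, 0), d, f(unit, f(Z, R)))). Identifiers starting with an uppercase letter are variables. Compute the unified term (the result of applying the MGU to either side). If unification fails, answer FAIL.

FAIL

Decompose plus/2: f(plus(branch(unit, true, unit), branch(true, true, Z)), n) =?= f(R, n),  branch(Z, n, X2) =?= branch(branch(n, 0, 0), d, f(unit, f(Z, R))).
Decompose f/2: plus(branch(unit, true, unit), branch(true, true, Z)) =?= R,  n =?= n.
Bind R := plus(branch(unit, true, unit), branch(true, true, Z)); substituting into the one remaining equation that mentions R gives: branch(Z, n, X2) =?= branch(branch(n, 0, 0), d, f(unit, f(Z, plus(branch(unit, true, unit), branch(true, true, Z))))).
Delete trivial equation n =?= n.
Decompose branch/3: Z =?= branch(n, 0, 0),  n =?= d,  X2 =?= f(unit, f(Z, plus(branch(unit, true, unit), branch(true, true, Z)))).
Bind Z := branch(n, 0, 0); substituting into the one remaining equation that mentions Z gives: X2 =?= f(unit, f(branch(n, 0, 0), plus(branch(unit, true, unit), branch(true, true, branch(n, 0, 0))))). Substituting into the earlier binding gives R := plus(branch(unit, true, unit), branch(true, true, branch(n, 0, 0))).
Clash: constants n and d differ; no unifier exists.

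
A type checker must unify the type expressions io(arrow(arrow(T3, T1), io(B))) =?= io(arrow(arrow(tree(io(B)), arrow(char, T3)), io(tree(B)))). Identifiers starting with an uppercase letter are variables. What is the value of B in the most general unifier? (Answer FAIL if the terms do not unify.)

FAIL

Decompose io/1: arrow(arrow(T3, T1), io(B)) =?= arrow(arrow(tree(io(B)), arrow(char, T3)), io(tree(B))).
Decompose arrow/2: arrow(T3, T1) =?= arrow(tree(io(B)), arrow(char, T3)),  io(B) =?= io(tree(B)).
Decompose arrow/2: T3 =?= tree(io(B)),  T1 =?= arrow(char, T3).
Bind T3 := tree(io(B)); substituting into the one remaining equation that mentions T3 gives: T1 =?= arrow(char, tree(io(B))).
Bind T1 := arrow(char, tree(io(B))); no other remaining equation mentions T1.
Decompose io/1: B =?= tree(B).
Occurs check fails: B occurs in tree(B); the equation B =?= tree(B) has no finite solution.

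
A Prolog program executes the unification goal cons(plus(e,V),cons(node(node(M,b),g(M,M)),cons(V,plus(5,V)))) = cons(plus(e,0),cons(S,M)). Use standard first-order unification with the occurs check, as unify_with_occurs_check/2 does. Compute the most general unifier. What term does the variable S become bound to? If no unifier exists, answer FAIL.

node(node(cons(0,plus(5,0)),b),g(cons(0,plus(5,0)),cons(0,plus(5,0))))

Decompose cons/2: plus(e,V) = plus(e,0),  cons(node(node(M,b),g(M,M)),cons(V,plus(5,V))) = cons(S,M).
Decompose plus/2: e = e,  V = 0.
Delete trivial equation e = e.
Bind V := 0; substituting into the remaining equation gives: cons(node(node(M,b),g(M,M)),cons(0,plus(5,0))) = cons(S,M).
Decompose cons/2: node(node(M,b),g(M,M)) = S,  cons(0,plus(5,0)) = M.
Bind S := node(node(M,b),g(M,M)); no other remaining equation mentions S.
Bind M := cons(0,plus(5,0)). Substituting into the earlier binding gives S := node(node(cons(0,plus(5,0)),b),g(cons(0,plus(5,0)),cons(0,plus(5,0)))).
MGU = { V ↦ 0, S ↦ node(node(cons(0,plus(5,0)),b),g(cons(0,plus(5,0)),cons(0,plus(5,0)))), M ↦ cons(0,plus(5,0)) }, so S ↦ node(node(cons(0,plus(5,0)),b),g(cons(0,plus(5,0)),cons(0,plus(5,0)))).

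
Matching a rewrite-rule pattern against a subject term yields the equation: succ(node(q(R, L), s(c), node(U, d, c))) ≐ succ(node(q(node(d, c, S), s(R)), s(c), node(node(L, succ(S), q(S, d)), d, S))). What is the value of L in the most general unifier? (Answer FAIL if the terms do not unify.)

Decompose succ/1: node(q(R, L), s(c), node(U, d, c)) ≐ node(q(node(d, c, S), s(R)), s(c), node(node(L, succ(S), q(S, d)), d, S)).
Decompose node/3: q(R, L) ≐ q(node(d, c, S), s(R)),  s(c) ≐ s(c),  node(U, d, c) ≐ node(node(L, succ(S), q(S, d)), d, S).
Decompose q/2: R ≐ node(d, c, S),  L ≐ s(R).
Bind R := node(d, c, S); substituting into the one remaining equation that mentions R gives: L ≐ s(node(d, c, S)).
Bind L := s(node(d, c, S)); substituting into the one remaining equation that mentions L gives: node(U, d, c) ≐ node(node(s(node(d, c, S)), succ(S), q(S, d)), d, S).
Delete trivial equation s(c) ≐ s(c).
Decompose node/3: U ≐ node(s(node(d, c, S)), succ(S), q(S, d)),  d ≐ d,  c ≐ S.
Bind U := node(s(node(d, c, S)), succ(S), q(S, d)); no other remaining equation mentions U.
Delete trivial equation d ≐ d.
Bind S := c. Substituting into the earlier bindings gives R := node(d, c, c), L := s(node(d, c, c)), U := node(s(node(d, c, c)), succ(c), q(c, d)).
MGU = { R ↦ node(d, c, c), L ↦ s(node(d, c, c)), U ↦ node(s(node(d, c, c)), succ(c), q(c, d)), S ↦ c }, so L ↦ s(node(d, c, c)).

s(node(d, c, c))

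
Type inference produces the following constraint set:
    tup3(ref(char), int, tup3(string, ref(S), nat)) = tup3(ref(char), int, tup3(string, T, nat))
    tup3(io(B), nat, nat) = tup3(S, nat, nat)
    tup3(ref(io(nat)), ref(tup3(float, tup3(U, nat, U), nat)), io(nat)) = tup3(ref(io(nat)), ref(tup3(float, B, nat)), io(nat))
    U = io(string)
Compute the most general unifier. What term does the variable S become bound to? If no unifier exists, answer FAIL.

io(tup3(io(string), nat, io(string)))

Decompose tup3/3: ref(char) = ref(char),  int = int,  tup3(string, ref(S), nat) = tup3(string, T, nat).
Delete trivial equation ref(char) = ref(char).
Delete trivial equation int = int.
Decompose tup3/3: string = string,  ref(S) = T,  nat = nat.
Delete trivial equation string = string.
Bind T := ref(S); no other remaining equation mentions T.
Delete trivial equation nat = nat.
Decompose tup3/3: io(B) = S,  nat = nat,  nat = nat.
Bind S := io(B); no other remaining equation mentions S. Substituting into the earlier binding gives T := ref(io(B)).
Delete trivial equation nat = nat.
Delete trivial equation nat = nat.
Decompose tup3/3: ref(io(nat)) = ref(io(nat)),  ref(tup3(float, tup3(U, nat, U), nat)) = ref(tup3(float, B, nat)),  io(nat) = io(nat).
Delete trivial equation ref(io(nat)) = ref(io(nat)).
Decompose ref/1: tup3(float, tup3(U, nat, U), nat) = tup3(float, B, nat).
Decompose tup3/3: float = float,  tup3(U, nat, U) = B,  nat = nat.
Delete trivial equation float = float.
Bind B := tup3(U, nat, U); no other remaining equation mentions B. Substituting into the earlier bindings gives T := ref(io(tup3(U, nat, U))), S := io(tup3(U, nat, U)).
Delete trivial equation nat = nat.
Delete trivial equation io(nat) = io(nat).
Bind U := io(string). Substituting into the earlier bindings gives T := ref(io(tup3(io(string), nat, io(string)))), S := io(tup3(io(string), nat, io(string))), B := tup3(io(string), nat, io(string)).
MGU = { T := ref(io(tup3(io(string), nat, io(string)))), S := io(tup3(io(string), nat, io(string))), B := tup3(io(string), nat, io(string)), U := io(string) }, so S := io(tup3(io(string), nat, io(string))).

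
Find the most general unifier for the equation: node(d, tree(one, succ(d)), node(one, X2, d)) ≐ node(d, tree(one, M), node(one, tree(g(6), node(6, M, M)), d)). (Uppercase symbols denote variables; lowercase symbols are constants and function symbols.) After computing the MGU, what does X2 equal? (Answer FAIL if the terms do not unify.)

Decompose node/3: d ≐ d,  tree(one, succ(d)) ≐ tree(one, M),  node(one, X2, d) ≐ node(one, tree(g(6), node(6, M, M)), d).
Delete trivial equation d ≐ d.
Decompose tree/2: one ≐ one,  succ(d) ≐ M.
Delete trivial equation one ≐ one.
Bind M := succ(d); substituting into the remaining equation gives: node(one, X2, d) ≐ node(one, tree(g(6), node(6, succ(d), succ(d))), d).
Decompose node/3: one ≐ one,  X2 ≐ tree(g(6), node(6, succ(d), succ(d))),  d ≐ d.
Delete trivial equation one ≐ one.
Bind X2 := tree(g(6), node(6, succ(d), succ(d))); no other remaining equation mentions X2.
Delete trivial equation d ≐ d.
MGU = { M ↦ succ(d), X2 ↦ tree(g(6), node(6, succ(d), succ(d))) }, so X2 ↦ tree(g(6), node(6, succ(d), succ(d))).

tree(g(6), node(6, succ(d), succ(d)))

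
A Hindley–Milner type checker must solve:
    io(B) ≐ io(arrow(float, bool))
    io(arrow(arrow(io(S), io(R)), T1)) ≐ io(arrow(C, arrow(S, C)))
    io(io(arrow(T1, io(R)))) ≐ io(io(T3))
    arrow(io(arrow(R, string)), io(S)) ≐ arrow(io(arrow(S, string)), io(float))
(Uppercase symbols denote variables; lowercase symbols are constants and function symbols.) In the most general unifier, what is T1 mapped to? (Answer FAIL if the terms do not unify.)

Decompose io/1: B ≐ arrow(float, bool).
Bind B := arrow(float, bool); no other remaining equation mentions B.
Decompose io/1: arrow(arrow(io(S), io(R)), T1) ≐ arrow(C, arrow(S, C)).
Decompose arrow/2: arrow(io(S), io(R)) ≐ C,  T1 ≐ arrow(S, C).
Bind C := arrow(io(S), io(R)); substituting into the one remaining equation that mentions C gives: T1 ≐ arrow(S, arrow(io(S), io(R))).
Bind T1 := arrow(S, arrow(io(S), io(R))); substituting into the one remaining equation that mentions T1 gives: io(io(arrow(arrow(S, arrow(io(S), io(R))), io(R)))) ≐ io(io(T3)).
Decompose io/1: io(arrow(arrow(S, arrow(io(S), io(R))), io(R))) ≐ io(T3).
Decompose io/1: arrow(arrow(S, arrow(io(S), io(R))), io(R)) ≐ T3.
Bind T3 := arrow(arrow(S, arrow(io(S), io(R))), io(R)); no other remaining equation mentions T3.
Decompose arrow/2: io(arrow(R, string)) ≐ io(arrow(S, string)),  io(S) ≐ io(float).
Decompose io/1: arrow(R, string) ≐ arrow(S, string).
Decompose arrow/2: R ≐ S,  string ≐ string.
Bind R := S; no other remaining equation mentions R. Substituting into the earlier bindings gives C := arrow(io(S), io(S)), T1 := arrow(S, arrow(io(S), io(S))), T3 := arrow(arrow(S, arrow(io(S), io(S))), io(S)).
Delete trivial equation string ≐ string.
Decompose io/1: S ≐ float.
Bind S := float. Substituting into the earlier bindings gives C := arrow(io(float), io(float)), T1 := arrow(float, arrow(io(float), io(float))), T3 := arrow(arrow(float, arrow(io(float), io(float))), io(float)), R := float.
MGU = { B := arrow(float, bool), C := arrow(io(float), io(float)), T1 := arrow(float, arrow(io(float), io(float))), T3 := arrow(arrow(float, arrow(io(float), io(float))), io(float)), R := float, S := float }, so T1 := arrow(float, arrow(io(float), io(float))).

arrow(float, arrow(io(float), io(float)))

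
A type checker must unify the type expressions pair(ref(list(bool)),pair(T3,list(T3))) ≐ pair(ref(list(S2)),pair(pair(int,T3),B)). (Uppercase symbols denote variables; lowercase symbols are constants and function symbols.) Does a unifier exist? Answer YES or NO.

NO

Decompose pair/2: ref(list(bool)) ≐ ref(list(S2)),  pair(T3,list(T3)) ≐ pair(pair(int,T3),B).
Decompose ref/1: list(bool) ≐ list(S2).
Decompose list/1: bool ≐ S2.
Bind S2 := bool; no other remaining equation mentions S2.
Decompose pair/2: T3 ≐ pair(int,T3),  list(T3) ≐ B.
Occurs check fails: T3 occurs in pair(int,T3); the equation T3 ≐ pair(int,T3) has no finite solution.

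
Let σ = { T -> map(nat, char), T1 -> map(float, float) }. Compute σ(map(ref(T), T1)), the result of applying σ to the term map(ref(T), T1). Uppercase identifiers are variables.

map(ref(map(nat, char)), map(float, float))

Replace each occurrence of T with map(nat, char).
Replace each occurrence of T1 with map(float, float).
Result: map(ref(map(nat, char)), map(float, float)).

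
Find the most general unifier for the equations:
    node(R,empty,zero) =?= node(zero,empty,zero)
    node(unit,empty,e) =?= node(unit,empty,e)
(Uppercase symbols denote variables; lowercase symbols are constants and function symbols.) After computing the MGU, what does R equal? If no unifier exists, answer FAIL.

Decompose node/3: R =?= zero,  empty =?= empty,  zero =?= zero.
Bind R := zero; no other remaining equation mentions R.
Delete trivial equation empty =?= empty.
Delete trivial equation zero =?= zero.
Delete trivial equation node(unit,empty,e) =?= node(unit,empty,e).
MGU = { R -> zero }, so R -> zero.

zero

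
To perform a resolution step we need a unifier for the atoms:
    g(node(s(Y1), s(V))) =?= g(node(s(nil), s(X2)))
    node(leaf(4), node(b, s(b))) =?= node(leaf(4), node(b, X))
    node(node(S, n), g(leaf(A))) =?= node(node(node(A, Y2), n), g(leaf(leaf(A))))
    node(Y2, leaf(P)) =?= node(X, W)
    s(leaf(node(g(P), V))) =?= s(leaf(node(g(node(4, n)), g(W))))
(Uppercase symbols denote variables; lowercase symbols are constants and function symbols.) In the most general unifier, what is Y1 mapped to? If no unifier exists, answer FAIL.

FAIL

Decompose g/1: node(s(Y1), s(V)) =?= node(s(nil), s(X2)).
Decompose node/2: s(Y1) =?= s(nil),  s(V) =?= s(X2).
Decompose s/1: Y1 =?= nil.
Bind Y1 := nil; no other remaining equation mentions Y1.
Decompose s/1: V =?= X2.
Bind V := X2; substituting into the one remaining equation that mentions V gives: s(leaf(node(g(P), X2))) =?= s(leaf(node(g(node(4, n)), g(W)))).
Decompose node/2: leaf(4) =?= leaf(4),  node(b, s(b)) =?= node(b, X).
Delete trivial equation leaf(4) =?= leaf(4).
Decompose node/2: b =?= b,  s(b) =?= X.
Delete trivial equation b =?= b.
Bind X := s(b); substituting into the one remaining equation that mentions X gives: node(Y2, leaf(P)) =?= node(s(b), W).
Decompose node/2: node(S, n) =?= node(node(A, Y2), n),  g(leaf(A)) =?= g(leaf(leaf(A))).
Decompose node/2: S =?= node(A, Y2),  n =?= n.
Bind S := node(A, Y2); no other remaining equation mentions S.
Delete trivial equation n =?= n.
Decompose g/1: leaf(A) =?= leaf(leaf(A)).
Decompose leaf/1: A =?= leaf(A).
Occurs check fails: A occurs in leaf(A); the equation A =?= leaf(A) has no finite solution.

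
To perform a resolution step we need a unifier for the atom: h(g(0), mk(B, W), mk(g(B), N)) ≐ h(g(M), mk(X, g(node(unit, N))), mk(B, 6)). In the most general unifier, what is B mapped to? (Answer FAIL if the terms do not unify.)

FAIL

Decompose h/3: g(0) ≐ g(M),  mk(B, W) ≐ mk(X, g(node(unit, N))),  mk(g(B), N) ≐ mk(B, 6).
Decompose g/1: 0 ≐ M.
Bind M := 0; no other remaining equation mentions M.
Decompose mk/2: B ≐ X,  W ≐ g(node(unit, N)).
Bind B := X; substituting into the one remaining equation that mentions B gives: mk(g(X), N) ≐ mk(X, 6).
Bind W := g(node(unit, N)); no other remaining equation mentions W.
Decompose mk/2: g(X) ≐ X,  N ≐ 6.
Occurs check fails: X occurs in g(X); the equation X ≐ g(X) has no finite solution.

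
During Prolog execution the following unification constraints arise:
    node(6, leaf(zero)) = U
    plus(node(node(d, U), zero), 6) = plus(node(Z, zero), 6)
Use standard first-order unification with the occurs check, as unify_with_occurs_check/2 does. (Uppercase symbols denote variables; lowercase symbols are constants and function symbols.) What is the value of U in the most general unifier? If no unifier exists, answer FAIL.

Bind U := node(6, leaf(zero)); substituting into the remaining equation gives: plus(node(node(d, node(6, leaf(zero))), zero), 6) = plus(node(Z, zero), 6).
Decompose plus/2: node(node(d, node(6, leaf(zero))), zero) = node(Z, zero),  6 = 6.
Decompose node/2: node(d, node(6, leaf(zero))) = Z,  zero = zero.
Bind Z := node(d, node(6, leaf(zero))); no other remaining equation mentions Z.
Delete trivial equation zero = zero.
Delete trivial equation 6 = 6.
MGU = { U -> node(6, leaf(zero)), Z -> node(d, node(6, leaf(zero))) }, so U -> node(6, leaf(zero)).

node(6, leaf(zero))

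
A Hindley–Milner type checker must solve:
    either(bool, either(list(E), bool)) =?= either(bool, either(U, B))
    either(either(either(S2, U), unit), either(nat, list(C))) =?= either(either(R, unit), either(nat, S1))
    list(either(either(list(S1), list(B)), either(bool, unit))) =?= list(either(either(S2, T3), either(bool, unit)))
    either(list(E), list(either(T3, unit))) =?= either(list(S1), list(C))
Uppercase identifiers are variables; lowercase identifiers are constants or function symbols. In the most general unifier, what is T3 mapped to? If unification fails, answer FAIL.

Decompose either/2: bool =?= bool,  either(list(E), bool) =?= either(U, B).
Delete trivial equation bool =?= bool.
Decompose either/2: list(E) =?= U,  bool =?= B.
Bind U := list(E); substituting into the one remaining equation that mentions U gives: either(either(either(S2, list(E)), unit), either(nat, list(C))) =?= either(either(R, unit), either(nat, S1)).
Bind B := bool; substituting into the one remaining equation that mentions B gives: list(either(either(list(S1), list(bool)), either(bool, unit))) =?= list(either(either(S2, T3), either(bool, unit))).
Decompose either/2: either(either(S2, list(E)), unit) =?= either(R, unit),  either(nat, list(C)) =?= either(nat, S1).
Decompose either/2: either(S2, list(E)) =?= R,  unit =?= unit.
Bind R := either(S2, list(E)); no other remaining equation mentions R.
Delete trivial equation unit =?= unit.
Decompose either/2: nat =?= nat,  list(C) =?= S1.
Delete trivial equation nat =?= nat.
Bind S1 := list(C); substituting into the remaining equations gives: list(either(either(list(list(C)), list(bool)), either(bool, unit))) =?= list(either(either(S2, T3), either(bool, unit))),  either(list(E), list(either(T3, unit))) =?= either(list(list(C)), list(C)).
Decompose list/1: either(either(list(list(C)), list(bool)), either(bool, unit)) =?= either(either(S2, T3), either(bool, unit)).
Decompose either/2: either(list(list(C)), list(bool)) =?= either(S2, T3),  either(bool, unit) =?= either(bool, unit).
Decompose either/2: list(list(C)) =?= S2,  list(bool) =?= T3.
Bind S2 := list(list(C)); no other remaining equation mentions S2. Substituting into the earlier binding gives R := either(list(list(C)), list(E)).
Bind T3 := list(bool); substituting into the one remaining equation that mentions T3 gives: either(list(E), list(either(list(bool), unit))) =?= either(list(list(C)), list(C)).
Delete trivial equation either(bool, unit) =?= either(bool, unit).
Decompose either/2: list(E) =?= list(list(C)),  list(either(list(bool), unit)) =?= list(C).
Decompose list/1: E =?= list(C).
Bind E := list(C); no other remaining equation mentions E. Substituting into the earlier bindings gives U := list(list(C)), R := either(list(list(C)), list(list(C))).
Decompose list/1: either(list(bool), unit) =?= C.
Bind C := either(list(bool), unit). Substituting into the earlier bindings gives U := list(list(either(list(bool), unit))), R := either(list(list(either(list(bool), unit))), list(list(either(list(bool), unit)))), S1 := list(either(list(bool), unit)), S2 := list(list(either(list(bool), unit))), E := list(either(list(bool), unit)).
MGU = { U ↦ list(list(either(list(bool), unit))), B ↦ bool, R ↦ either(list(list(either(list(bool), unit))), list(list(either(list(bool), unit)))), S1 ↦ list(either(list(bool), unit)), S2 ↦ list(list(either(list(bool), unit))), T3 ↦ list(bool), E ↦ list(either(list(bool), unit)), C ↦ either(list(bool), unit) }, so T3 ↦ list(bool).

list(bool)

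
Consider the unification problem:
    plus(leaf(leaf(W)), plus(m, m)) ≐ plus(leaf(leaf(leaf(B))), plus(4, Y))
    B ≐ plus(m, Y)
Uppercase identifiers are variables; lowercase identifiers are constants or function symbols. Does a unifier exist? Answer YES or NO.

NO

Decompose plus/2: leaf(leaf(W)) ≐ leaf(leaf(leaf(B))),  plus(m, m) ≐ plus(4, Y).
Decompose leaf/1: leaf(W) ≐ leaf(leaf(B)).
Decompose leaf/1: W ≐ leaf(B).
Bind W := leaf(B); no other remaining equation mentions W.
Decompose plus/2: m ≐ 4,  m ≐ Y.
Clash: constants m and 4 differ; no unifier exists.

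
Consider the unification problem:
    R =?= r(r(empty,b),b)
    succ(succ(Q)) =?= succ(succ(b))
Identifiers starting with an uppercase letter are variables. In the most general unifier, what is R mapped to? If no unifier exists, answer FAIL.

Bind R := r(r(empty,b),b); no other remaining equation mentions R.
Decompose succ/1: succ(Q) =?= succ(b).
Decompose succ/1: Q =?= b.
Bind Q := b.
MGU = { R -> r(r(empty,b),b), Q -> b }, so R -> r(r(empty,b),b).

r(r(empty,b),b)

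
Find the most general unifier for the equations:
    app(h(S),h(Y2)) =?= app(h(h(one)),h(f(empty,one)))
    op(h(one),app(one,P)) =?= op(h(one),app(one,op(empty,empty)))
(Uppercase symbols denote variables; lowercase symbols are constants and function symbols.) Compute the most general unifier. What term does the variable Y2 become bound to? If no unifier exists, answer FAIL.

Decompose app/2: h(S) =?= h(h(one)),  h(Y2) =?= h(f(empty,one)).
Decompose h/1: S =?= h(one).
Bind S := h(one); no other remaining equation mentions S.
Decompose h/1: Y2 =?= f(empty,one).
Bind Y2 := f(empty,one); no other remaining equation mentions Y2.
Decompose op/2: h(one) =?= h(one),  app(one,P) =?= app(one,op(empty,empty)).
Delete trivial equation h(one) =?= h(one).
Decompose app/2: one =?= one,  P =?= op(empty,empty).
Delete trivial equation one =?= one.
Bind P := op(empty,empty).
MGU = { S := h(one), Y2 := f(empty,one), P := op(empty,empty) }, so Y2 := f(empty,one).

f(empty,one)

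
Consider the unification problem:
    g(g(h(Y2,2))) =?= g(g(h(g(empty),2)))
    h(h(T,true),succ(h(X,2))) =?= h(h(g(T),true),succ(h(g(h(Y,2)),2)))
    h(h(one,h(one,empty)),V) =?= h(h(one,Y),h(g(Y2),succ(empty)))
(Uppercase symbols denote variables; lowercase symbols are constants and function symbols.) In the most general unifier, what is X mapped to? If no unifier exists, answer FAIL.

Decompose g/1: g(h(Y2,2)) =?= g(h(g(empty),2)).
Decompose g/1: h(Y2,2) =?= h(g(empty),2).
Decompose h/2: Y2 =?= g(empty),  2 =?= 2.
Bind Y2 := g(empty); substituting into the one remaining equation that mentions Y2 gives: h(h(one,h(one,empty)),V) =?= h(h(one,Y),h(g(g(empty)),succ(empty))).
Delete trivial equation 2 =?= 2.
Decompose h/2: h(T,true) =?= h(g(T),true),  succ(h(X,2)) =?= succ(h(g(h(Y,2)),2)).
Decompose h/2: T =?= g(T),  true =?= true.
Occurs check fails: T occurs in g(T); the equation T =?= g(T) has no finite solution.

FAIL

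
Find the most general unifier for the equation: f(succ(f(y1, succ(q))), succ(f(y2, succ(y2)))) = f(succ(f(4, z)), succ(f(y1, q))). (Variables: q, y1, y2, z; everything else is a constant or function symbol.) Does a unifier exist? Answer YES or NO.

Decompose f/2: succ(f(y1, succ(q))) = succ(f(4, z)),  succ(f(y2, succ(y2))) = succ(f(y1, q)).
Decompose succ/1: f(y1, succ(q)) = f(4, z).
Decompose f/2: y1 = 4,  succ(q) = z.
Bind y1 := 4; substituting into the one remaining equation that mentions y1 gives: succ(f(y2, succ(y2))) = succ(f(4, q)).
Bind z := succ(q); no other remaining equation mentions z.
Decompose succ/1: f(y2, succ(y2)) = f(4, q).
Decompose f/2: y2 = 4,  succ(y2) = q.
Bind y2 := 4; substituting into the remaining equation gives: succ(4) = q.
Bind q := succ(4). Substituting into the earlier binding gives z := succ(succ(4)).
No equations remain and no clash or occurs-check failure arose, so a unifier exists.

YES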